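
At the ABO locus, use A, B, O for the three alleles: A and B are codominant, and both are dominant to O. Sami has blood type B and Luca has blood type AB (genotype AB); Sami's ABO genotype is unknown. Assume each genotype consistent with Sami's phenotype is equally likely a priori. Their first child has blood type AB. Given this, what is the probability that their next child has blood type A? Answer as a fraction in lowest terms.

Possible genotypes: Sami ∈ {BB, BO}; Luca ∈ {AB}.
Weight each parental genotype pair by prior × P(type-AB child):
  BB × AB: posterior weight 2/3; P(next child type A) = 0.
  BO × AB: posterior weight 1/3; P(next child type A) = 1/4.
Weighted sum = 1/12.

1/12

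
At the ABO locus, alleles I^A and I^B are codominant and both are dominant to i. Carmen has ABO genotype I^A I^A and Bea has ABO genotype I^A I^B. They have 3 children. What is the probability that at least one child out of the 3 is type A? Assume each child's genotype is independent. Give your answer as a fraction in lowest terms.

7/8

ABO cross I^A I^A × I^A I^B → 1/2 A, 1/2 AB.
So P(type A) = 1/2 per child.
P(none) = (1/2)^3 = 1/8; P(at least one) = 1 − 1/8 = 7/8.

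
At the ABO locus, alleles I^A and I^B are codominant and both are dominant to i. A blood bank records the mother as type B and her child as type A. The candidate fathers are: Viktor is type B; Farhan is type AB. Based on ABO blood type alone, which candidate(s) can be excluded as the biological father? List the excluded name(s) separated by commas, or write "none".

A candidate is excluded only if no genotype consistent with his phenotype could produce a type A child with a type B mother.
Viktor (type B): no genotype consistent with that phenotype can produce a type-A child with a type-B mother.

Viktor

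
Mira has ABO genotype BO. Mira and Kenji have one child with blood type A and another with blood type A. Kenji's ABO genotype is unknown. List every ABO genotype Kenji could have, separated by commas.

For each candidate genotype of Kenji, check whether crossing it with BO can produce every observed child phenotype.
  AA → possible child types {A, AB} ✓
  AB → possible child types {A, B, AB} ✓
  AO → possible child types {O, A, B, AB} ✓
  BB → possible child types {B} ✗
  BO → possible child types {O, B} ✗
  OO → possible child types {O, B} ✗

AA, AB, AO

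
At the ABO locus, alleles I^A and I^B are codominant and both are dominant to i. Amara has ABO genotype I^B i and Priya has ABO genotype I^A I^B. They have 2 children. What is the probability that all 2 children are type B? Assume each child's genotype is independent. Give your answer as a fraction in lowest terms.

ABO cross I^B i × I^A I^B → 1/4 A, 1/2 B, 1/4 AB.
So P(type B) = 1/2 per child.
All 2 independent: (1/2)^2 = 1/4.

1/4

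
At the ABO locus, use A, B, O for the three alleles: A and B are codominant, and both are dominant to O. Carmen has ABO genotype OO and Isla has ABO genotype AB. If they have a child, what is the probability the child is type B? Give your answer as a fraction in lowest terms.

ABO cross OO × AB → offspring phenotypes: 1/2 A, 1/2 B.
So P(type B) = 1/2.

1/2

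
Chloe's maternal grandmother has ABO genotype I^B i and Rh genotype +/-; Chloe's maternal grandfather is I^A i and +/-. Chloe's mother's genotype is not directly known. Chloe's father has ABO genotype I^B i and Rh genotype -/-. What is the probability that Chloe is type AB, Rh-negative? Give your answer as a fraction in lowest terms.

1/16

Chloe's mother's ABO genotype from I^B i × I^A i: 1/4 I^A I^B, 1/4 I^A i, 1/4 I^B i, 1/4 i i.
Crossing each possibility with the father I^B i and summing P(type AB): 1/4·1/4 + 1/4·1/4 + 1/4·0 + 1/4·0 = 1/8.
Similarly for Rh via the mother's Rh distribution: P(Rh-) = 1/2.
Independent loci: 1/8 × 1/2 = 1/16.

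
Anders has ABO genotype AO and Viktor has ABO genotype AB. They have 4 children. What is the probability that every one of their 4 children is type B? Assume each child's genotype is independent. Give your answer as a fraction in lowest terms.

1/256

ABO cross AO × AB → 1/2 A, 1/4 B, 1/4 AB.
So P(type B) = 1/4 per child.
All 4 independent: (1/4)^4 = 1/256.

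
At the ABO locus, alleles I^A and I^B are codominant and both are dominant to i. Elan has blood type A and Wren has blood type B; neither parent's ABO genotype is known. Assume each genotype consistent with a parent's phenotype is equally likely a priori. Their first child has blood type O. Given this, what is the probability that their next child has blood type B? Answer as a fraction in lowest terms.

1/4

Possible genotypes: Elan ∈ {I^A I^A, I^A i}; Wren ∈ {I^B I^B, I^B i}.
Weight each parental genotype pair by prior × P(type-O child):
  I^A i × I^B i: posterior weight 1; P(next child type B) = 1/4.
Weighted sum = 1/4.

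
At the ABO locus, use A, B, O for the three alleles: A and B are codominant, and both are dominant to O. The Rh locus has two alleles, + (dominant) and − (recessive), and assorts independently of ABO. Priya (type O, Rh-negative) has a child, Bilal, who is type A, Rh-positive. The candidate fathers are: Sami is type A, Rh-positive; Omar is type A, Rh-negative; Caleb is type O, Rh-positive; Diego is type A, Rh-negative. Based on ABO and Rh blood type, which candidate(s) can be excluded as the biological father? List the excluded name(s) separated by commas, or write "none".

A candidate is excluded only if no genotype consistent with his phenotype could produce a type A, Rh-positive child with a type O, Rh-negative mother.
Omar (type A, Rh-): no genotype consistent with that phenotype can produce a type-A Rh+ child with a type-O mother.
Caleb (type O, Rh+): no genotype consistent with that phenotype can produce a type-A Rh+ child with a type-O mother.
Diego (type A, Rh-): no genotype consistent with that phenotype can produce a type-A Rh+ child with a type-O mother.

Omar, Caleb, Diego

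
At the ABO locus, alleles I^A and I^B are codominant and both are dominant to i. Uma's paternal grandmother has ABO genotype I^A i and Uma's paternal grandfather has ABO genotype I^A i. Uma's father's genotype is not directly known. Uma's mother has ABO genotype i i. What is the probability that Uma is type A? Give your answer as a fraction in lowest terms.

1/2

Uma's father's ABO genotype from I^A i × I^A i: 1/4 I^A I^A, 1/2 I^A i, 1/4 i i.
Crossing each possibility with the mother i i and summing P(type A): 1/4·1 + 1/2·1/2 + 1/4·0 = 1/2.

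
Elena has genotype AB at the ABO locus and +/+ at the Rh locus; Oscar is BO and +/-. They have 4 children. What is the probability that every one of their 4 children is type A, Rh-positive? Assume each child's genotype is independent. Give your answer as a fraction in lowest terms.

ABO cross AB × BO → 1/4 A, 1/2 B, 1/4 AB.
Rh cross +/+ × +/- → 1 Rh+; so P(type A, Rh-positive) = 1/4 × 1 = 1/4 per child.
All 4 independent: (1/4)^4 = 1/256.

1/256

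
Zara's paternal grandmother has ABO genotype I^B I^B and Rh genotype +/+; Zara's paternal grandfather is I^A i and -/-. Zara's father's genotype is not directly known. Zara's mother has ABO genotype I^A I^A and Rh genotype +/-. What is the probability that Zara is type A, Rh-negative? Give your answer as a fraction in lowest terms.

Zara's father's ABO genotype from I^B I^B × I^A i: 1/2 I^A I^B, 1/2 I^B i.
Crossing each possibility with the mother I^A I^A and summing P(type A): 1/2·1/2 + 1/2·1/2 = 1/2.
Similarly for Rh via the father's Rh distribution: P(Rh-) = 1/4.
Independent loci: 1/2 × 1/4 = 1/8.

1/8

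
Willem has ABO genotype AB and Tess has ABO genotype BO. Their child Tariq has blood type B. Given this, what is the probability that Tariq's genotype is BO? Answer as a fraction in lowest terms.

1/2

Cross AB × BO → 1/4 AB, 1/4 AO, 1/4 BB, 1/4 BO.
Type-B genotypes among offspring: BB (1/4), BO (1/4); total 1/2.
P(BO | type B) = (1/4) / (1/2) = 1/2.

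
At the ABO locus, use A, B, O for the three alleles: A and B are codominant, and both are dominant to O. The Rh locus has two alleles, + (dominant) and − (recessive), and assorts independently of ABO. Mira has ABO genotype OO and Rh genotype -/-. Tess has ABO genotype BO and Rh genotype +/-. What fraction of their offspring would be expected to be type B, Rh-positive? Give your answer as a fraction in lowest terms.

1/4

ABO cross OO × BO → offspring phenotypes: 1/2 O, 1/2 B.
Rh cross -/- × +/- → 1/2 Rh+, 1/2 Rh-.
Independent loci: P(type B, Rh-positive) = 1/2 × 1/2 = 1/4.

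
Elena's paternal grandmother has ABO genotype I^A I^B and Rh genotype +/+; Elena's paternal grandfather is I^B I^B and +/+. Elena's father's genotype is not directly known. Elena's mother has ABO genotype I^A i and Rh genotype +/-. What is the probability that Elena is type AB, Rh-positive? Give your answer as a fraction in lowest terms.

3/8

Elena's father's ABO genotype from I^A I^B × I^B I^B: 1/2 I^A I^B, 1/2 I^B I^B.
Crossing each possibility with the mother I^A i and summing P(type AB): 1/2·1/4 + 1/2·1/2 = 3/8.
Similarly for Rh via the father's Rh distribution: P(Rh+) = 1.
Independent loci: 3/8 × 1 = 3/8.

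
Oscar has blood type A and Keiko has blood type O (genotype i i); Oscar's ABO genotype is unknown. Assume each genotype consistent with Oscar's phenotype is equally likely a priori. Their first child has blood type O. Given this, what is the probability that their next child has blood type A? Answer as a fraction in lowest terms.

Possible genotypes: Oscar ∈ {I^A I^A, I^A i}; Keiko ∈ {i i}.
Weight each parental genotype pair by prior × P(type-O child):
  I^A i × i i: posterior weight 1; P(next child type A) = 1/2.
Weighted sum = 1/2.

1/2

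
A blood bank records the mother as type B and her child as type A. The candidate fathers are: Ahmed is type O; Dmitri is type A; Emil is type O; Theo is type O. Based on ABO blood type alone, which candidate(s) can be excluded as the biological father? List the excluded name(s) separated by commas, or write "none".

A candidate is excluded only if no genotype consistent with his phenotype could produce a type A child with a type B mother.
Ahmed (type O): no genotype consistent with that phenotype can produce a type-A child with a type-B mother.
Emil (type O): no genotype consistent with that phenotype can produce a type-A child with a type-B mother.
Theo (type O): no genotype consistent with that phenotype can produce a type-A child with a type-B mother.

Ahmed, Emil, Theo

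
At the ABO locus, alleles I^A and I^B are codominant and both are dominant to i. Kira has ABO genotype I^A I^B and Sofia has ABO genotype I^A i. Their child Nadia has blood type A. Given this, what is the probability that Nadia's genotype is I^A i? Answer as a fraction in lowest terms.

Cross I^A I^B × I^A i → 1/4 I^A I^A, 1/4 I^A I^B, 1/4 I^A i, 1/4 I^B i.
Type-A genotypes among offspring: I^A I^A (1/4), I^A i (1/4); total 1/2.
P(I^A i | type A) = (1/4) / (1/2) = 1/2.

1/2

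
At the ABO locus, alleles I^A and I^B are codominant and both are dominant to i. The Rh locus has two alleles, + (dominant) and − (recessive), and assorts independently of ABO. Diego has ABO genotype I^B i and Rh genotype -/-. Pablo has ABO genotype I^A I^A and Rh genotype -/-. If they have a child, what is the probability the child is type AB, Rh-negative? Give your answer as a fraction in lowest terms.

ABO cross I^B i × I^A I^A → offspring phenotypes: 1/2 A, 1/2 AB.
Rh cross -/- × -/- → 1 Rh-.
Independent loci: P(type AB, Rh-negative) = 1/2 × 1 = 1/2.

1/2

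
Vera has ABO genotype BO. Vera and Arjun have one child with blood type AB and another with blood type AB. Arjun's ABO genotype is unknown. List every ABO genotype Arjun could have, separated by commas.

For each candidate genotype of Arjun, check whether crossing it with BO can produce every observed child phenotype.
  AA → possible child types {A, AB} ✓
  AB → possible child types {A, B, AB} ✓
  AO → possible child types {O, A, B, AB} ✓
  BB → possible child types {B} ✗
  BO → possible child types {O, B} ✗
  OO → possible child types {O, B} ✗

AA, AB, AO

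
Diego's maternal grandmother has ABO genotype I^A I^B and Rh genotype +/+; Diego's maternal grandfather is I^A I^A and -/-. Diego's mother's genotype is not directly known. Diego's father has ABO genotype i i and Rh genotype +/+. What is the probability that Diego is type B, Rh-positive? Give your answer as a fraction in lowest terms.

1/4

Diego's mother's ABO genotype from I^A I^B × I^A I^A: 1/2 I^A I^A, 1/2 I^A I^B.
Crossing each possibility with the father i i and summing P(type B): 1/2·0 + 1/2·1/2 = 1/4.
Similarly for Rh via the mother's Rh distribution: P(Rh+) = 1.
Independent loci: 1/4 × 1 = 1/4.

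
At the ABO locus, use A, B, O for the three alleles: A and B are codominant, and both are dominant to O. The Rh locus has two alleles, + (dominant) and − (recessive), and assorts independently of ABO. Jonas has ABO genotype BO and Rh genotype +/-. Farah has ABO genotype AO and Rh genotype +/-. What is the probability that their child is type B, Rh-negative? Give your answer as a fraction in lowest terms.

1/16

ABO cross BO × AO → offspring phenotypes: 1/4 O, 1/4 A, 1/4 B, 1/4 AB.
Rh cross +/- × +/- → 3/4 Rh+, 1/4 Rh-.
Independent loci: P(type B, Rh-negative) = 1/4 × 1/4 = 1/16.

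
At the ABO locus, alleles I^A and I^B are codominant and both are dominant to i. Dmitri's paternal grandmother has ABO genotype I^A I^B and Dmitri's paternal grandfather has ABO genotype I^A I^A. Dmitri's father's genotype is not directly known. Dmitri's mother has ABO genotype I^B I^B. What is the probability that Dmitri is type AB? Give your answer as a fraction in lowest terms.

3/4

Dmitri's father's ABO genotype from I^A I^B × I^A I^A: 1/2 I^A I^A, 1/2 I^A I^B.
Crossing each possibility with the mother I^B I^B and summing P(type AB): 1/2·1 + 1/2·1/2 = 3/4.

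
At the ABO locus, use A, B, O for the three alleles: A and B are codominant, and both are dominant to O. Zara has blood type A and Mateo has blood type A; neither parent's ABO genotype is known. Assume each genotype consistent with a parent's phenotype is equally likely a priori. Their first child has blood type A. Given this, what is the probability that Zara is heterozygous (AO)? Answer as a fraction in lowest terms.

Possible genotypes: Zara ∈ {AA, AO}; Mateo ∈ {AA, AO}.
Weight each parental genotype pair by prior × P(type-A child):
  AA × AA: posterior weight 4/15.
  AA × AO: posterior weight 4/15.
  AO × AA: posterior weight 4/15.
  AO × AO: posterior weight 1/5.
Sum the posterior weight over pairs where Zara is AO: 7/15.

7/15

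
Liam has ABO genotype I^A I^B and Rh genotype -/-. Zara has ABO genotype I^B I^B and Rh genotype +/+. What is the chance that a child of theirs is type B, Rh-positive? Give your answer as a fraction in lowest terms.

ABO cross I^A I^B × I^B I^B → offspring phenotypes: 1/2 B, 1/2 AB.
Rh cross -/- × +/+ → 1 Rh+.
Independent loci: P(type B, Rh-positive) = 1/2 × 1 = 1/2.

1/2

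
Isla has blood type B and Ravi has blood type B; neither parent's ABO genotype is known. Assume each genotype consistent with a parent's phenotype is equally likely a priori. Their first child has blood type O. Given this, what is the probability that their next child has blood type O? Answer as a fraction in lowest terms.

1/4

Possible genotypes: Isla ∈ {I^B I^B, I^B i}; Ravi ∈ {I^B I^B, I^B i}.
Weight each parental genotype pair by prior × P(type-O child):
  I^B i × I^B i: posterior weight 1; P(next child type O) = 1/4.
Weighted sum = 1/4.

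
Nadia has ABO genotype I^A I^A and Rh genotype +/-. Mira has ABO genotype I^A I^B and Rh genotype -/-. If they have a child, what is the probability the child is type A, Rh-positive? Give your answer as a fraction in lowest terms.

1/4

ABO cross I^A I^A × I^A I^B → offspring phenotypes: 1/2 A, 1/2 AB.
Rh cross +/- × -/- → 1/2 Rh+, 1/2 Rh-.
Independent loci: P(type A, Rh-positive) = 1/2 × 1/2 = 1/4.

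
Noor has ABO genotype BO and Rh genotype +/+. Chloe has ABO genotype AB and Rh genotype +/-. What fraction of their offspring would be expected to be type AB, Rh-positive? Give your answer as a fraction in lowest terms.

1/4

ABO cross BO × AB → offspring phenotypes: 1/4 A, 1/2 B, 1/4 AB.
Rh cross +/+ × +/- → 1 Rh+.
Independent loci: P(type AB, Rh-positive) = 1/4 × 1 = 1/4.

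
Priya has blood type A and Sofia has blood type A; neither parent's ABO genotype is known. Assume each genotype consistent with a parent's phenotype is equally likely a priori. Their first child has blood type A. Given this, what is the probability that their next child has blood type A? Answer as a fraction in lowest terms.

19/20

Possible genotypes: Priya ∈ {I^A I^A, I^A i}; Sofia ∈ {I^A I^A, I^A i}.
Weight each parental genotype pair by prior × P(type-A child):
  I^A I^A × I^A I^A: posterior weight 4/15; P(next child type A) = 1.
  I^A I^A × I^A i: posterior weight 4/15; P(next child type A) = 1.
  I^A i × I^A I^A: posterior weight 4/15; P(next child type A) = 1.
  I^A i × I^A i: posterior weight 1/5; P(next child type A) = 3/4.
Weighted sum = 19/20.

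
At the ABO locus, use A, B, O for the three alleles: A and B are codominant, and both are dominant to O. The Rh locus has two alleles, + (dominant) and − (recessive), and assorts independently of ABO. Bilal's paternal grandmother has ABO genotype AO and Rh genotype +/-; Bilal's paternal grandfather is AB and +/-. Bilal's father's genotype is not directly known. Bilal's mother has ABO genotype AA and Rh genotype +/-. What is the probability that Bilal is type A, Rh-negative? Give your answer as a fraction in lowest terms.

3/16

Bilal's father's ABO genotype from AO × AB: 1/4 AA, 1/4 AB, 1/4 AO, 1/4 BO.
Crossing each possibility with the mother AA and summing P(type A): 1/4·1 + 1/4·1/2 + 1/4·1 + 1/4·1/2 = 3/4.
Similarly for Rh via the father's Rh distribution: P(Rh-) = 1/4.
Independent loci: 3/4 × 1/4 = 3/16.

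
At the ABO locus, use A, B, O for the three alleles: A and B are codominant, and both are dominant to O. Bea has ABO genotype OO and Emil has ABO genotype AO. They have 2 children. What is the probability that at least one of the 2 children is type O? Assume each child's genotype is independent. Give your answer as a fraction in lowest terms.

ABO cross OO × AO → 1/2 O, 1/2 A.
So P(type O) = 1/2 per child.
P(none) = (1/2)^2 = 1/4; P(at least one) = 1 − 1/4 = 3/4.

3/4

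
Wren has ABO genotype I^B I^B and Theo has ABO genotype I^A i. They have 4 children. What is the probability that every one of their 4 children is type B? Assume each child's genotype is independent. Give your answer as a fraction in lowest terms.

ABO cross I^B I^B × I^A i → 1/2 B, 1/2 AB.
So P(type B) = 1/2 per child.
All 4 independent: (1/2)^4 = 1/16.

1/16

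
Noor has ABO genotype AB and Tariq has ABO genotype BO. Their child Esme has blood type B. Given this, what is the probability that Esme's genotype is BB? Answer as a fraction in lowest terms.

Cross AB × BO → 1/4 AB, 1/4 AO, 1/4 BB, 1/4 BO.
Type-B genotypes among offspring: BB (1/4), BO (1/4); total 1/2.
P(BB | type B) = (1/4) / (1/2) = 1/2.

1/2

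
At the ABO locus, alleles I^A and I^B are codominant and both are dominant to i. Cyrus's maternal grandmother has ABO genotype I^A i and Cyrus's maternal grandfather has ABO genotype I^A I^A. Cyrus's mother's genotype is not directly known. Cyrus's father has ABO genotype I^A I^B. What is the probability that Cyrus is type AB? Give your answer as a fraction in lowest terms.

3/8

Cyrus's mother's ABO genotype from I^A i × I^A I^A: 1/2 I^A I^A, 1/2 I^A i.
Crossing each possibility with the father I^A I^B and summing P(type AB): 1/2·1/2 + 1/2·1/4 = 3/8.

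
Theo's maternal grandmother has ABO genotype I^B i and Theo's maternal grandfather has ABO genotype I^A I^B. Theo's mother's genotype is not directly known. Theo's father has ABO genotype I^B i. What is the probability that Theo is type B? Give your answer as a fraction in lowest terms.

Theo's mother's ABO genotype from I^B i × I^A I^B: 1/4 I^A I^B, 1/4 I^A i, 1/4 I^B I^B, 1/4 I^B i.
Crossing each possibility with the father I^B i and summing P(type B): 1/4·1/2 + 1/4·1/4 + 1/4·1 + 1/4·3/4 = 5/8.

5/8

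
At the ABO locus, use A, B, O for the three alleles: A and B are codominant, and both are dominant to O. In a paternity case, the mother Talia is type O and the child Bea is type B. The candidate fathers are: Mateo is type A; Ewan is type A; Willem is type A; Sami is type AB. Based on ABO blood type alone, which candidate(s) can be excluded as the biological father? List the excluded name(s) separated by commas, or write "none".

A candidate is excluded only if no genotype consistent with his phenotype could produce a type B child with a type O mother.
Mateo (type A): no genotype consistent with that phenotype can produce a type-B child with a type-O mother.
Ewan (type A): no genotype consistent with that phenotype can produce a type-B child with a type-O mother.
Willem (type A): no genotype consistent with that phenotype can produce a type-B child with a type-O mother.

Mateo, Ewan, Willem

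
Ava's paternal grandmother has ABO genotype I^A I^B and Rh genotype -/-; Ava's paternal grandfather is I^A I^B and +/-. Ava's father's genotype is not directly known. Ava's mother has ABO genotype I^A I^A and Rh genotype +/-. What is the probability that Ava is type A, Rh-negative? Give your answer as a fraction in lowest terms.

Ava's father's ABO genotype from I^A I^B × I^A I^B: 1/4 I^A I^A, 1/2 I^A I^B, 1/4 I^B I^B.
Crossing each possibility with the mother I^A I^A and summing P(type A): 1/4·1 + 1/2·1/2 + 1/4·0 = 1/2.
Similarly for Rh via the father's Rh distribution: P(Rh-) = 3/8.
Independent loci: 1/2 × 3/8 = 3/16.

3/16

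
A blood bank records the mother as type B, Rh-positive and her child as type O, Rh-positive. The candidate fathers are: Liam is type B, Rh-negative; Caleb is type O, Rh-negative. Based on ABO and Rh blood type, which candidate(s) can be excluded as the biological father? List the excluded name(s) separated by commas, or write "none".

none

A candidate is excluded only if no genotype consistent with his phenotype could produce a type O, Rh-positive child with a type B, Rh-positive mother.
Every candidate has at least one consistent genotype combination, so none can be excluded.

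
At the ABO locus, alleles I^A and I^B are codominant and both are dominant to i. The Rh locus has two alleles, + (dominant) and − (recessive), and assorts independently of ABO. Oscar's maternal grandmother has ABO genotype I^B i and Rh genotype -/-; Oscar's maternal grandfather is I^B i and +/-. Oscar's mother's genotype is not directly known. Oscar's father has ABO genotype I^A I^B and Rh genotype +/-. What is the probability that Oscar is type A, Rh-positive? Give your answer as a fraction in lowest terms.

Oscar's mother's ABO genotype from I^B i × I^B i: 1/4 I^B I^B, 1/2 I^B i, 1/4 i i.
Crossing each possibility with the father I^A I^B and summing P(type A): 1/4·0 + 1/2·1/4 + 1/4·1/2 = 1/4.
Similarly for Rh via the mother's Rh distribution: P(Rh+) = 5/8.
Independent loci: 1/4 × 5/8 = 5/32.

5/32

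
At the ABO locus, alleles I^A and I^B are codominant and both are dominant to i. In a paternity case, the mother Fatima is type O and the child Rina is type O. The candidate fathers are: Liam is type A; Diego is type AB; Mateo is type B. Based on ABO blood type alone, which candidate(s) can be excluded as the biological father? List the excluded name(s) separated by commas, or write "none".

A candidate is excluded only if no genotype consistent with his phenotype could produce a type O child with a type O mother.
Diego (type AB): no genotype consistent with that phenotype can produce a type-O child with a type-O mother.

Diego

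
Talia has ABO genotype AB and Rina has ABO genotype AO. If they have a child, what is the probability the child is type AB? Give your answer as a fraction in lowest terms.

1/4

ABO cross AB × AO → offspring phenotypes: 1/2 A, 1/4 B, 1/4 AB.
So P(type AB) = 1/4.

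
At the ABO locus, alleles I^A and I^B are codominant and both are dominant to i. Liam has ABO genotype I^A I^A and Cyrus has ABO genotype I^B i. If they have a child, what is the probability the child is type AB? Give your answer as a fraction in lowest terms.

ABO cross I^A I^A × I^B i → offspring phenotypes: 1/2 A, 1/2 AB.
So P(type AB) = 1/2.

1/2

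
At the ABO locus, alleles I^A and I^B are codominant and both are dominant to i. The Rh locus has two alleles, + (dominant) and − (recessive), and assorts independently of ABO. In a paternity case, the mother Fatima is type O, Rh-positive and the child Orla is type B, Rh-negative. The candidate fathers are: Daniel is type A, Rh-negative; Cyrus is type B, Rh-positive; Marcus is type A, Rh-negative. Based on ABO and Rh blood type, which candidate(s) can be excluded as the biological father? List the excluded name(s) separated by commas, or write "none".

Daniel, Marcus

A candidate is excluded only if no genotype consistent with his phenotype could produce a type B, Rh-negative child with a type O, Rh-positive mother.
Daniel (type A, Rh-): no genotype consistent with that phenotype can produce a type-B Rh- child with a type-O mother.
Marcus (type A, Rh-): no genotype consistent with that phenotype can produce a type-B Rh- child with a type-O mother.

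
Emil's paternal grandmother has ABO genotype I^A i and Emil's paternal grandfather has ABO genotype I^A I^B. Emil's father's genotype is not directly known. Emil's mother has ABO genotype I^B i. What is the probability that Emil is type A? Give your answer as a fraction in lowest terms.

Emil's father's ABO genotype from I^A i × I^A I^B: 1/4 I^A I^A, 1/4 I^A I^B, 1/4 I^A i, 1/4 I^B i.
Crossing each possibility with the mother I^B i and summing P(type A): 1/4·1/2 + 1/4·1/4 + 1/4·1/4 + 1/4·0 = 1/4.

1/4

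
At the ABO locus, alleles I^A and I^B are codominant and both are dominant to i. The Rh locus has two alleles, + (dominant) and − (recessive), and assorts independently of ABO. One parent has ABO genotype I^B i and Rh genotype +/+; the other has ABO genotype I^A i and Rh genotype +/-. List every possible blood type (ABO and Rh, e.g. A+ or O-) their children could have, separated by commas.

O+, A+, B+, AB+

Gametes from I^B i × I^A i give offspring ABO genotypes I^A I^B, I^A i, I^B i, i i, i.e. phenotypes O, A, B, AB.
Rh cross +/+ × +/- → phenotypes Rh+.
Combining independently: O+, A+, B+, AB+.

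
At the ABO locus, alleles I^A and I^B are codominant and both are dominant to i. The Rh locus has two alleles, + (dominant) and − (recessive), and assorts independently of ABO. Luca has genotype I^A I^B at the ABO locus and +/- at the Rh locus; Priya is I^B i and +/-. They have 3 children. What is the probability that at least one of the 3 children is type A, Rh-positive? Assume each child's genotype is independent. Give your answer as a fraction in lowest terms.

ABO cross I^A I^B × I^B i → 1/4 A, 1/2 B, 1/4 AB.
Rh cross +/- × +/- → 3/4 Rh+, 1/4 Rh-; so P(type A, Rh-positive) = 1/4 × 3/4 = 3/16 per child.
P(none) = (13/16)^3 = 2197/4096; P(at least one) = 1 − 2197/4096 = 1899/4096.

1899/4096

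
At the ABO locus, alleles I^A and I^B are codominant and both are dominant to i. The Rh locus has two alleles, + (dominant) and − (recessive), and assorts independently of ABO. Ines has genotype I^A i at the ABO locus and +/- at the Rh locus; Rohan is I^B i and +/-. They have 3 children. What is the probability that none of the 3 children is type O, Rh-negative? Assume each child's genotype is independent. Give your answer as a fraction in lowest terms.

3375/4096

ABO cross I^A i × I^B i → 1/4 O, 1/4 A, 1/4 B, 1/4 AB.
Rh cross +/- × +/- → 3/4 Rh+, 1/4 Rh-; so P(type O, Rh-negative) = 1/4 × 1/4 = 1/16 per child.
P(not type O, Rh-negative) = 15/16 for one child; (15/16)^3 = 3375/4096.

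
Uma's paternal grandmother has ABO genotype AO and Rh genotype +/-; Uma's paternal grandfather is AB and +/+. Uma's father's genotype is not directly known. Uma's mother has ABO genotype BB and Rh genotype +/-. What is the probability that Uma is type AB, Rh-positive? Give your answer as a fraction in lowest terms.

Uma's father's ABO genotype from AO × AB: 1/4 AA, 1/4 AB, 1/4 AO, 1/4 BO.
Crossing each possibility with the mother BB and summing P(type AB): 1/4·1 + 1/4·1/2 + 1/4·1/2 + 1/4·0 = 1/2.
Similarly for Rh via the father's Rh distribution: P(Rh+) = 7/8.
Independent loci: 1/2 × 7/8 = 7/16.

7/16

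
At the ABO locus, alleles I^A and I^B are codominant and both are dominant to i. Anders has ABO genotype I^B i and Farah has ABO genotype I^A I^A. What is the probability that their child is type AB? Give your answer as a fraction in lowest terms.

ABO cross I^B i × I^A I^A → offspring phenotypes: 1/2 A, 1/2 AB.
So P(type AB) = 1/2.

1/2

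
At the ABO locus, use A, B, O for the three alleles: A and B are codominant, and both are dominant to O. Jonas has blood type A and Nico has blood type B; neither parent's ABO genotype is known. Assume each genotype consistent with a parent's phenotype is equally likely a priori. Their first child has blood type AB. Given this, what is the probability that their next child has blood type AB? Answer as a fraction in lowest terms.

Possible genotypes: Jonas ∈ {AA, AO}; Nico ∈ {BB, BO}.
Weight each parental genotype pair by prior × P(type-AB child):
  AA × BB: posterior weight 4/9; P(next child type AB) = 1.
  AA × BO: posterior weight 2/9; P(next child type AB) = 1/2.
  AO × BB: posterior weight 2/9; P(next child type AB) = 1/2.
  AO × BO: posterior weight 1/9; P(next child type AB) = 1/4.
Weighted sum = 25/36.

25/36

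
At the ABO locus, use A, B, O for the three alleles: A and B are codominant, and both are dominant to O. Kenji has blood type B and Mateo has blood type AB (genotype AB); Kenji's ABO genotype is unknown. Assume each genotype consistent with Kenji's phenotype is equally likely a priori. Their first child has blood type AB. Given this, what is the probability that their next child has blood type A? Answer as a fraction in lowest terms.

1/12

Possible genotypes: Kenji ∈ {BB, BO}; Mateo ∈ {AB}.
Weight each parental genotype pair by prior × P(type-AB child):
  BB × AB: posterior weight 2/3; P(next child type A) = 0.
  BO × AB: posterior weight 1/3; P(next child type A) = 1/4.
Weighted sum = 1/12.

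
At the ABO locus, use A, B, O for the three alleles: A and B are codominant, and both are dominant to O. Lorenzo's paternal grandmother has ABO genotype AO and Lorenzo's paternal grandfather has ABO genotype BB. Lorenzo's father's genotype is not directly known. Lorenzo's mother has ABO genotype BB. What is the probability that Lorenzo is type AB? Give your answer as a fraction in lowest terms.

Lorenzo's father's ABO genotype from AO × BB: 1/2 AB, 1/2 BO.
Crossing each possibility with the mother BB and summing P(type AB): 1/2·1/2 + 1/2·0 = 1/4.

1/4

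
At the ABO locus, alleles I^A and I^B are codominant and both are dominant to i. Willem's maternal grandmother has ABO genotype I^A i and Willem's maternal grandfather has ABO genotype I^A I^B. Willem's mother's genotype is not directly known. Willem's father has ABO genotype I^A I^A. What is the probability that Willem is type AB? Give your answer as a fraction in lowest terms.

1/4

Willem's mother's ABO genotype from I^A i × I^A I^B: 1/4 I^A I^A, 1/4 I^A I^B, 1/4 I^A i, 1/4 I^B i.
Crossing each possibility with the father I^A I^A and summing P(type AB): 1/4·0 + 1/4·1/2 + 1/4·0 + 1/4·1/2 = 1/4.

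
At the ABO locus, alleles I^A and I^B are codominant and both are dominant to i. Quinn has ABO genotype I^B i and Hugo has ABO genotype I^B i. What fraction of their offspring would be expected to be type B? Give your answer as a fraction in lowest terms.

ABO cross I^B i × I^B i → offspring phenotypes: 1/4 O, 3/4 B.
So P(type B) = 3/4.

3/4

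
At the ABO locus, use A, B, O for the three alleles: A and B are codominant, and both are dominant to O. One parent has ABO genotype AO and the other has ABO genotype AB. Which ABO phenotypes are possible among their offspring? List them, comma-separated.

Gametes from AO × AB give offspring ABO genotypes AA, AB, AO, BO, i.e. phenotypes A, B, AB.

A, B, AB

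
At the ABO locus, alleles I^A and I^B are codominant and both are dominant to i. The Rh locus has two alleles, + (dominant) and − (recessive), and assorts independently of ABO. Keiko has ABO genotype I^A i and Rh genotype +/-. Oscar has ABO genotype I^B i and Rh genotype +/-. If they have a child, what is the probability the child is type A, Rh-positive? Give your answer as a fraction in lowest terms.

3/16

ABO cross I^A i × I^B i → offspring phenotypes: 1/4 O, 1/4 A, 1/4 B, 1/4 AB.
Rh cross +/- × +/- → 3/4 Rh+, 1/4 Rh-.
Independent loci: P(type A, Rh-positive) = 1/4 × 3/4 = 3/16.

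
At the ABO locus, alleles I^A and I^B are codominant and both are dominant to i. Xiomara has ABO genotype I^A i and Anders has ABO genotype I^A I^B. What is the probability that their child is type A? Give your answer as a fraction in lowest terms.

ABO cross I^A i × I^A I^B → offspring phenotypes: 1/2 A, 1/4 B, 1/4 AB.
So P(type A) = 1/2.

1/2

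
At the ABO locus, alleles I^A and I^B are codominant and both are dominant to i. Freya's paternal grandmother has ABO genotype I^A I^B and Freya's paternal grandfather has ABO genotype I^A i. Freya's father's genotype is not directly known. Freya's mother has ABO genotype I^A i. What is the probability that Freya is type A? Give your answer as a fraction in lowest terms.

5/8

Freya's father's ABO genotype from I^A I^B × I^A i: 1/4 I^A I^A, 1/4 I^A I^B, 1/4 I^A i, 1/4 I^B i.
Crossing each possibility with the mother I^A i and summing P(type A): 1/4·1 + 1/4·1/2 + 1/4·3/4 + 1/4·1/4 = 5/8.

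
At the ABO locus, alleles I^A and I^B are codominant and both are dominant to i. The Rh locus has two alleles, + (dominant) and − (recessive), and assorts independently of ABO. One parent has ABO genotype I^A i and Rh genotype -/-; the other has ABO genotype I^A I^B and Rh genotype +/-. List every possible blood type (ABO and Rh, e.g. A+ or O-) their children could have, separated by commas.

Gametes from I^A i × I^A I^B give offspring ABO genotypes I^A I^A, I^A I^B, I^A i, I^B i, i.e. phenotypes A, B, AB.
Rh cross -/- × +/- → phenotypes Rh+, Rh-.
Combining independently: A+, A-, B+, B-, AB+, AB-.

A+, A-, B+, B-, AB+, AB-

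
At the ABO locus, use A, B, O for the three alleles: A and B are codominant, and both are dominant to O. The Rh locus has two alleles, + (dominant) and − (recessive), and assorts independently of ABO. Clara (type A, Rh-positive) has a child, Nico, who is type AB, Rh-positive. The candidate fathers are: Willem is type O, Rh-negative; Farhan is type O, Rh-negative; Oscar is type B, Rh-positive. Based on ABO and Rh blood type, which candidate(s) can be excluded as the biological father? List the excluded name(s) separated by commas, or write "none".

A candidate is excluded only if no genotype consistent with his phenotype could produce a type AB, Rh-positive child with a type A, Rh-positive mother.
Willem (type O, Rh-): no genotype consistent with that phenotype can produce a type-AB Rh+ child with a type-A mother.
Farhan (type O, Rh-): no genotype consistent with that phenotype can produce a type-AB Rh+ child with a type-A mother.

Willem, Farhan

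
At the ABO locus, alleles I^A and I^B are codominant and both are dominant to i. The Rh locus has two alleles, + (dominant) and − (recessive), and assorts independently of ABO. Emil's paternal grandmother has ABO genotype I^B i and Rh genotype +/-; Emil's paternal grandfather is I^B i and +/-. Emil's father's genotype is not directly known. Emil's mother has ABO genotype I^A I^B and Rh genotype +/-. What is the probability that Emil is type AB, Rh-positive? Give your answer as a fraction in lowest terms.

Emil's father's ABO genotype from I^B i × I^B i: 1/4 I^B I^B, 1/2 I^B i, 1/4 i i.
Crossing each possibility with the mother I^A I^B and summing P(type AB): 1/4·1/2 + 1/2·1/4 + 1/4·0 = 1/4.
Similarly for Rh via the father's Rh distribution: P(Rh+) = 3/4.
Independent loci: 1/4 × 3/4 = 3/16.

3/16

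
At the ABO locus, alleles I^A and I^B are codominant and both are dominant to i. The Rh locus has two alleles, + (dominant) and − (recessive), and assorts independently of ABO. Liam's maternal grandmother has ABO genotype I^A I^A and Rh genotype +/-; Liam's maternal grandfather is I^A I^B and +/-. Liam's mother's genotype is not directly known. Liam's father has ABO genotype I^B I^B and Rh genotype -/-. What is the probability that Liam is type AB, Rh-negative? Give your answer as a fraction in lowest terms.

Liam's mother's ABO genotype from I^A I^A × I^A I^B: 1/2 I^A I^A, 1/2 I^A I^B.
Crossing each possibility with the father I^B I^B and summing P(type AB): 1/2·1 + 1/2·1/2 = 3/4.
Similarly for Rh via the mother's Rh distribution: P(Rh-) = 1/2.
Independent loci: 3/4 × 1/2 = 3/8.

3/8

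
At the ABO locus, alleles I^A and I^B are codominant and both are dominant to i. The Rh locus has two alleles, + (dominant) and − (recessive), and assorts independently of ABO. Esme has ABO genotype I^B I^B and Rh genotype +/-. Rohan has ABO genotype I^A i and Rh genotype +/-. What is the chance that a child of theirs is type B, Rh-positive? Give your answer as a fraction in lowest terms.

ABO cross I^B I^B × I^A i → offspring phenotypes: 1/2 B, 1/2 AB.
Rh cross +/- × +/- → 3/4 Rh+, 1/4 Rh-.
Independent loci: P(type B, Rh-positive) = 1/2 × 3/4 = 3/8.

3/8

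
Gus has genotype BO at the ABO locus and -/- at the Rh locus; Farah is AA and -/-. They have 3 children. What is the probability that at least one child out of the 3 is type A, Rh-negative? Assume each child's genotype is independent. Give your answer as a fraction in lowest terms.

7/8

ABO cross BO × AA → 1/2 A, 1/2 AB.
Rh cross -/- × -/- → 1 Rh-; so P(type A, Rh-negative) = 1/2 × 1 = 1/2 per child.
P(none) = (1/2)^3 = 1/8; P(at least one) = 1 − 1/8 = 7/8.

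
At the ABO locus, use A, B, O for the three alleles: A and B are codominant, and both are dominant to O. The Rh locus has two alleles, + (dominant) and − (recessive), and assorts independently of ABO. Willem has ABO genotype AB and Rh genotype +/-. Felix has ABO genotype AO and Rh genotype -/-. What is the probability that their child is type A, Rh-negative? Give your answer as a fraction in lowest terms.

1/4

ABO cross AB × AO → offspring phenotypes: 1/2 A, 1/4 B, 1/4 AB.
Rh cross +/- × -/- → 1/2 Rh+, 1/2 Rh-.
Independent loci: P(type A, Rh-negative) = 1/2 × 1/2 = 1/4.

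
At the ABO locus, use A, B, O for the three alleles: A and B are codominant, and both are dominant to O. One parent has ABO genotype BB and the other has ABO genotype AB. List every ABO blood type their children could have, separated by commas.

Gametes from BB × AB give offspring ABO genotypes AB, BB, i.e. phenotypes B, AB.

B, AB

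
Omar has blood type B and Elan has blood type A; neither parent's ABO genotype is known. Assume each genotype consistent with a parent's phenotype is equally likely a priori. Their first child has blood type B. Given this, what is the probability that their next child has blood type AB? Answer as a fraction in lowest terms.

5/12

Possible genotypes: Omar ∈ {I^B I^B, I^B i}; Elan ∈ {I^A I^A, I^A i}.
Weight each parental genotype pair by prior × P(type-B child):
  I^B I^B × I^A i: posterior weight 2/3; P(next child type AB) = 1/2.
  I^B i × I^A i: posterior weight 1/3; P(next child type AB) = 1/4.
Weighted sum = 5/12.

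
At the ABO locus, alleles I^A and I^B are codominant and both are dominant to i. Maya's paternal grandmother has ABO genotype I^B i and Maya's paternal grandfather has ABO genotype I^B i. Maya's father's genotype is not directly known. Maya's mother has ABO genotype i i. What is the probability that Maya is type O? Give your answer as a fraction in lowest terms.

Maya's father's ABO genotype from I^B i × I^B i: 1/4 I^B I^B, 1/2 I^B i, 1/4 i i.
Crossing each possibility with the mother i i and summing P(type O): 1/4·0 + 1/2·1/2 + 1/4·1 = 1/2.

1/2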